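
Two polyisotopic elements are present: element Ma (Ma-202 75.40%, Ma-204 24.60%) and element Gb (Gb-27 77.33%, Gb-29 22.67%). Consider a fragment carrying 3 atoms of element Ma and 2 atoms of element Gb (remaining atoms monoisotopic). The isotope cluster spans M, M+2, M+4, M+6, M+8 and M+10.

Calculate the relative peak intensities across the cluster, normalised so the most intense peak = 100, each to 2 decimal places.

63.89 : 100.00 : 62.56 : 19.56 : 3.05 : 0.19

Element Ma pattern (n=3): 0.42866106 : 0.41956481 : 0.13688719 : 0.01488694
Element Gb pattern (n=2): 0.59799289 : 0.35061422 : 0.05139289
Convolve the two distributions (both contribute in 2-u steps):
  M: 0.42866106×0.59799289 = 0.256336
  M+2: 0.42866106×0.35061422 + 0.41956481×0.59799289 = 0.401191
  M+4: 0.42866106×0.05139289 + 0.41956481×0.35061422 + 0.13688719×0.59799289 = 0.250993
  M+6: 0.41956481×0.05139289 + 0.13688719×0.35061422 + 0.01488694×0.59799289 = 0.078460
  M+8: 0.13688719×0.05139289 + 0.01488694×0.35061422 = 0.012255
  M+10: 0.01488694×0.05139289 = 0.000765
Scale to base peak (0.401191) = 100: 63.89 : 100.00 : 62.56 : 19.56 : 3.05 : 0.19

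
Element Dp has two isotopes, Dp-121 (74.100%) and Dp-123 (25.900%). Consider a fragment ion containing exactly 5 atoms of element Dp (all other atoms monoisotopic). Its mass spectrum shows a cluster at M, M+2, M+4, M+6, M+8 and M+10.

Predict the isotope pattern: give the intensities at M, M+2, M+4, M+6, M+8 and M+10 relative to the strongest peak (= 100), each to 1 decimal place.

57.2 : 100.0 : 69.9 : 24.4 : 4.3 : 0.3

The 5 Dp atoms are independent, so intensities follow the terms of (0.74100 + 0.25900)^5.
P(M) = 0.74100^5 = 0.223404
P(M+2) = 5 × 0.74100^4 × 0.25900^1 = 0.390429
P(M+4) = 10 × 0.74100^3 × 0.25900^2 = 0.272932
P(M+6) = 10 × 0.74100^2 × 0.25900^3 = 0.095397
P(M+8) = 5 × 0.74100^1 × 0.25900^4 = 0.016672
P(M+10) = 0.25900^5 = 0.001165
The M+2 peak is largest (0.390429); scaling to 100 gives 57.2 : 100.0 : 69.9 : 24.4 : 4.3 : 0.3.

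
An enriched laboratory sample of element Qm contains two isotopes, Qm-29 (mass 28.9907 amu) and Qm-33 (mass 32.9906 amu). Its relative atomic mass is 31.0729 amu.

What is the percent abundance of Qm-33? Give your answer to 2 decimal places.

52.06%

Let x be the fractional abundance of Qm-29; then Qm-33 has abundance 1 − x.
28.9907·x + 32.9906·(1 − x) = 31.0729
(28.9907 − 32.9906)·x = 31.0729 − 32.9906
x = -1.9177 / -3.9999 = 0.47944 → 47.94% Qm-29, 52.06% Qm-33.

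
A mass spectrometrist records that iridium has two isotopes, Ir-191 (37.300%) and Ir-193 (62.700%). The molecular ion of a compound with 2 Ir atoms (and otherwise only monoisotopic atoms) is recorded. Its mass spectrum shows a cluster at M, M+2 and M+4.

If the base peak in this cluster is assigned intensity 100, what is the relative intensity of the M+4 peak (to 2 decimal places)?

(0.37300 + 0.62700)^2 gives M 0.1391, M+2 0.4677, M+4 0.3931; the largest is M+2.
P(M+2) = C(2,1) × 0.37300^1 × 0.62700^1 = 2 × 0.3730 × 0.6270 = 0.467742 (base)
P(M+4) = C(2,2) × 0.37300^0 × 0.62700^2 = 1 × 1.0000 × 0.393129 = 0.393129
Relative intensity = 0.393129 / 0.467742 × 100 = 84.05

84.05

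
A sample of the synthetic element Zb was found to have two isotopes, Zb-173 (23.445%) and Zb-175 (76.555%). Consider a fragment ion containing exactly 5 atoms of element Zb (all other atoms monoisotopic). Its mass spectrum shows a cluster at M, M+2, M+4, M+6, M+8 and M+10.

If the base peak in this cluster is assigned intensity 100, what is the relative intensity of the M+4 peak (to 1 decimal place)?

Binomial terms of (0.23445 + 0.76555)^5: M 0.0007, M+2 0.0116, M+4 0.0755, M+6 0.2466, M+8 0.4026, M+10 0.2629 → M+8 is the base peak.
P(M+8) = C(5,4) × 0.23445^1 × 0.76555^4 = 5 × 0.23445 × 0.3434743 = 0.402638 (base)
P(M+4) = C(5,2) × 0.23445^3 × 0.76555^2 = 10 × 0.01288697 × 0.5860668 = 0.075526
Relative intensity = 0.075526 / 0.402638 × 100 = 18.8

18.8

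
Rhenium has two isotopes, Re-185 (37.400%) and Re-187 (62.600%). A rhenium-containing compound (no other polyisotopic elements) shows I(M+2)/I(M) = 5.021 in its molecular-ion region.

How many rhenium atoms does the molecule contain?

3

For n independent Re atoms, I(M+2)/I(M) = n · (abundance Re-187) / (abundance Re-185) = n · 0.62600/0.37400.
n = 5.021 × 0.37400/0.62600 = 3.00 ≈ 3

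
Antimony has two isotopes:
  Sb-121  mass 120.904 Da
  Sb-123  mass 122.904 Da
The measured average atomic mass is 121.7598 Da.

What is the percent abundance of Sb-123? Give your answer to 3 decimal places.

42.790%

Writing the weighted mean with unknown fraction x of Sb-121:
120.904·x + 122.904·(1 − x) = 121.7598
(120.904 − 122.904)·x = 121.7598 − 122.904
x = -1.1442 / -2.000 = 0.57210 → 57.210% Sb-121, 42.790% Sb-123.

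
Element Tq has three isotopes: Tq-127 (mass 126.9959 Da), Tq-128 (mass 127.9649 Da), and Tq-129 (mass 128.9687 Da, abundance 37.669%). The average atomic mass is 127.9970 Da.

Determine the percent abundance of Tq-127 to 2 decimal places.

The remaining 62.331% is split between Tq-127 (fraction x) and Tq-128 (fraction 0.62331 − x).
Substituting: 126.9959x + 127.9649(0.62331 − x) = 79.415780397
(126.9959 − 127.9649)x = -0.346021422  ⇒  x = 0.35709, y = 0.26622
Tq-127: 35.71%, Tq-128: 26.62%.

35.71%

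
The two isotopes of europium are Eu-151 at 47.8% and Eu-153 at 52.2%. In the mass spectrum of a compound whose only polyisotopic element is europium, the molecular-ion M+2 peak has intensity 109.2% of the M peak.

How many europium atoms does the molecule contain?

With n Eu atoms, P(M+2)/P(M) = C(n,1)·p^(n−1)q / p^n = n·q/p = n · 0.522/0.478.
n = 1.092 × 0.478/0.522 = 1.00 ≈ 1

1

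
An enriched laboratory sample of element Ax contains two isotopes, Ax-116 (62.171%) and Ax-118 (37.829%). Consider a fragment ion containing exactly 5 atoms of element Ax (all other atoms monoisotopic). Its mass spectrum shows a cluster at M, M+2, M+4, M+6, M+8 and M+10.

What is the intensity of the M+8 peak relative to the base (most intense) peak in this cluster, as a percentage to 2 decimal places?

Binomial terms of (0.62171 + 0.37829)^5: M 0.0929, M+2 0.2826, M+4 0.3439, M+6 0.2092, M+8 0.0637, M+10 0.0077 → M+4 is the base peak.
P(M+4) = C(5,2) × 0.62171^3 × 0.37829^2 = 10 × 0.24030542 × 0.14310332 = 0.343885 (base)
P(M+8) = C(5,4) × 0.62171^1 × 0.37829^4 = 5 × 0.62171 × 0.02047856 = 0.063659
Relative intensity = 0.063659 / 0.343885 × 100 = 18.51

18.51%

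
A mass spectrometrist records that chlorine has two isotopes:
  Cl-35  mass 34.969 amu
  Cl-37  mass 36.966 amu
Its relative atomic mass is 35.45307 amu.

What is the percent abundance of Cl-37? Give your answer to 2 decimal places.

Let x be the fractional abundance of Cl-35; then Cl-37 has abundance 1 − x.
34.969·x + 36.966·(1 − x) = 35.45307
(34.969 − 36.966)·x = 35.45307 − 36.966
x = -1.51293 / -1.997 = 0.75760 → 75.76% Cl-35, 24.24% Cl-37.

24.24%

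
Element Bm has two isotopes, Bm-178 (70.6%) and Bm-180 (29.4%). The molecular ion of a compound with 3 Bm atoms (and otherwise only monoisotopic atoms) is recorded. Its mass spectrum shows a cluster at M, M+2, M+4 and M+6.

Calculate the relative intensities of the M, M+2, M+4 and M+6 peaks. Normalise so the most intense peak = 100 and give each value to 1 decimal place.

80.0 : 100.0 : 41.6 : 5.8

The 3 Bm atoms are independent, so intensities follow the terms of (0.706 + 0.294)^3.
P(M) = 0.706^3 = 0.351896
P(M+2) = 3 × 0.706^2 × 0.294^1 = 0.439621
P(M+4) = 3 × 0.706^1 × 0.294^2 = 0.183071
P(M+6) = 0.294^3 = 0.025412
The M+2 peak is largest (0.439621); scaling to 100 gives 80.0 : 100.0 : 41.6 : 5.8.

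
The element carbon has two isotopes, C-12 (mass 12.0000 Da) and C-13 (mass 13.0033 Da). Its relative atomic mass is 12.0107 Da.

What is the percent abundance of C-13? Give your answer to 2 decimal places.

With x = fraction of C-12 (so C-13 is 1 − x):
12.0000·x + 13.0033·(1 − x) = 12.0107
(12.0000 − 13.0033)·x = 12.0107 − 13.0033
x = -0.9926 / -1.0033 = 0.98934 → 98.93% C-12, 1.07% C-13.

1.07%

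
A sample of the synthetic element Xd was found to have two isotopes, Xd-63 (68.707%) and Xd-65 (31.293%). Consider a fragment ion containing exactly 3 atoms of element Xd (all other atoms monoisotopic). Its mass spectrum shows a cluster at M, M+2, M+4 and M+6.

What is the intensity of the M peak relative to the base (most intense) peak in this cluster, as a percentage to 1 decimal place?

73.2%

(0.68707 + 0.31293)^3 gives M 0.3243, M+2 0.4432, M+4 0.2018, M+6 0.0306; the largest is M+2.
P(M+2) = C(3,1) × 0.68707^2 × 0.31293^1 = 3 × 0.47206518 × 0.31293 = 0.443170 (base)
P(M) = C(3,0) × 0.68707^3 × 0.31293^0 = 1 × 0.32434183 × 1.0000 = 0.324342
Relative intensity = 0.324342 / 0.443170 × 100 = 73.2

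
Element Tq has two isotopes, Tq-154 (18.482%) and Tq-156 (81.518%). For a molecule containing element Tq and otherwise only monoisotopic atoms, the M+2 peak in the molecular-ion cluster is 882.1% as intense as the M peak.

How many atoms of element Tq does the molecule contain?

2

For n independent Tq atoms, I(M+2)/I(M) = n · (abundance Tq-156) / (abundance Tq-154) = n · 0.81518/0.18482.
n = 8.821 × 0.18482/0.81518 = 2.00 ≈ 2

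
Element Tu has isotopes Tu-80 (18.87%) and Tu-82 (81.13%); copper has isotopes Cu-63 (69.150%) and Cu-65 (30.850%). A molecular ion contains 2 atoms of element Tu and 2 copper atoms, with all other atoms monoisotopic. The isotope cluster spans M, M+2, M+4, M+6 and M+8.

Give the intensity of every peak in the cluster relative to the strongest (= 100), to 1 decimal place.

Element Tu pattern (n=2): 0.03560769 : 0.30618462 : 0.65820769
Copper pattern (n=2): 0.47817225 : 0.4266555 : 0.09517225
Convolve the two distributions (both contribute in 2-u steps):
  M: 0.03560769×0.47817225 = 0.017027
  M+2: 0.03560769×0.4266555 + 0.30618462×0.47817225 = 0.161601
  M+4: 0.03560769×0.09517225 + 0.30618462×0.4266555 + 0.65820769×0.47817225 = 0.448761
  M+6: 0.30618462×0.09517225 + 0.65820769×0.4266555 = 0.309968
  M+8: 0.65820769×0.09517225 = 0.062643
Scale to base peak (0.448761) = 100: 3.8 : 36.0 : 100.0 : 69.1 : 14.0

3.8 : 36.0 : 100.0 : 69.1 : 14.0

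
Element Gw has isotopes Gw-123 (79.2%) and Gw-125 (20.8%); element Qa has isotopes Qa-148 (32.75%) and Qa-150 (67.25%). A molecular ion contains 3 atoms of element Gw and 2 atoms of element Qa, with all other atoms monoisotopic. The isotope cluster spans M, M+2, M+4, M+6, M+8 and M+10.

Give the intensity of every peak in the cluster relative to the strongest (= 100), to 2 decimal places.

Element Gw pattern (n=3): 0.49679309 : 0.39141274 : 0.10279526 : 0.00899891
Element Qa pattern (n=2): 0.10725625 : 0.4404875 : 0.45225625
Convolve the two distributions (both contribute in 2-u steps):
  M: 0.49679309×0.10725625 = 0.053284
  M+2: 0.49679309×0.4404875 + 0.39141274×0.10725625 = 0.260813
  M+4: 0.49679309×0.45225625 + 0.39141274×0.4404875 + 0.10279526×0.10725625 = 0.408116
  M+6: 0.39141274×0.45225625 + 0.10279526×0.4404875 + 0.00899891×0.10725625 = 0.223264
  M+8: 0.10279526×0.45225625 + 0.00899891×0.4404875 = 0.050454
  M+10: 0.00899891×0.45225625 = 0.004070
Scale to base peak (0.408116) = 100: 13.06 : 63.91 : 100.00 : 54.71 : 12.36 : 1.00

13.06 : 63.91 : 100.00 : 54.71 : 12.36 : 1.00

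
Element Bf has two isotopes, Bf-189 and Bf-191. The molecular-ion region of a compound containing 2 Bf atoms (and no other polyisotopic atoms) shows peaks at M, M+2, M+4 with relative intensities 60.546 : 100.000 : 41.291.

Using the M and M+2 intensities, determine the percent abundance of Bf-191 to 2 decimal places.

45.23%

If p is the fraction of Bf that is Bf-189, then I(M+2)/I(M) = [C(2,1)·p^1·(1−p)] / p^2 = 2·(1−p)/p = 100.000/60.546 = 1.6516
(1−p)/p = 1.6516/2 = 0.8258  ⇒  p = 1/(1 + 0.8258) = 0.5477
Bf-189: 54.77%, Bf-191: 45.23%.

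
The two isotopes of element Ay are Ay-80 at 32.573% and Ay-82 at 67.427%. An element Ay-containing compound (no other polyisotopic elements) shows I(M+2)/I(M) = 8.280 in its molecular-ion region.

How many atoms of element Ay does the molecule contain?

For n independent Ay atoms, I(M+2)/I(M) = n · (abundance Ay-82) / (abundance Ay-80) = n · 0.67427/0.32573.
n = 8.280 × 0.32573/0.67427 = 4.00 ≈ 4

4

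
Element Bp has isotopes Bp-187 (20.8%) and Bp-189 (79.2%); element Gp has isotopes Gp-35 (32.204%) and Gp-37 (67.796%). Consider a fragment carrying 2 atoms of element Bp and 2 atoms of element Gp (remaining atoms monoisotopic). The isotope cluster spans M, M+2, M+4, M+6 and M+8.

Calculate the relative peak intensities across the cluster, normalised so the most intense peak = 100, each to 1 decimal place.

1.1 : 12.5 : 53.8 : 100.0 : 67.8

Element Bp pattern (n=2): 0.043264 : 0.329472 : 0.627264
Element Gp pattern (n=2): 0.10370976 : 0.43666048 : 0.45962976
Convolve the two distributions (both contribute in 2-u steps):
  M: 0.043264×0.10370976 = 0.004487
  M+2: 0.043264×0.43666048 + 0.329472×0.10370976 = 0.053061
  M+4: 0.043264×0.45962976 + 0.329472×0.43666048 + 0.627264×0.10370976 = 0.228806
  M+6: 0.329472×0.45962976 + 0.627264×0.43666048 = 0.425337
  M+8: 0.627264×0.45962976 = 0.288309
Scale to base peak (0.425337) = 100: 1.1 : 12.5 : 53.8 : 100.0 : 67.8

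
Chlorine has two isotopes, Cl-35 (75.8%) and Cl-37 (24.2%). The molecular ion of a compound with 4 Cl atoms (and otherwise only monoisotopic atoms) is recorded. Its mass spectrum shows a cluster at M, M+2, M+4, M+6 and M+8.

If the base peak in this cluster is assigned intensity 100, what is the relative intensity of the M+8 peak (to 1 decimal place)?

0.8

Binomial terms of (0.758 + 0.242)^4: M 0.3301, M+2 0.4216, M+4 0.2019, M+6 0.0430, M+8 0.0034 → M+2 is the base peak.
P(M+2) = C(4,1) × 0.758^3 × 0.242^1 = 4 × 0.43551951 × 0.2420 = 0.421583 (base)
P(M+8) = C(4,4) × 0.758^0 × 0.242^4 = 1 × 1.0000 × 0.00342974 = 0.003430
Relative intensity = 0.003430 / 0.421583 × 100 = 0.8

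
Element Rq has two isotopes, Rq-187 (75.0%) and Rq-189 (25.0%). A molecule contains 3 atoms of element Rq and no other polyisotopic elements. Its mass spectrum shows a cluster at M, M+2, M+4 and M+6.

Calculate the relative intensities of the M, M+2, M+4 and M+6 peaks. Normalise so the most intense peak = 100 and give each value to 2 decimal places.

100.00 : 100.00 : 33.33 : 3.70

The 3 Rq atoms are independent, so intensities follow the terms of (0.750 + 0.250)^3.
P(M) = 0.750^3 = 0.421875
P(M+2) = 3 × 0.750^2 × 0.250^1 = 0.421875
P(M+4) = 3 × 0.750^1 × 0.250^2 = 0.140625
P(M+6) = 0.250^3 = 0.015625
The M peak is largest (0.421875); scaling to 100 gives 100.00 : 100.00 : 33.33 : 3.70.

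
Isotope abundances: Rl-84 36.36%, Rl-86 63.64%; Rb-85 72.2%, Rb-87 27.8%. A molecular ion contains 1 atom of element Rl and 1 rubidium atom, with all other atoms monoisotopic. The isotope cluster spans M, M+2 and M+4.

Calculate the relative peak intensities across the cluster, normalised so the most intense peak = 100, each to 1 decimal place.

46.8 : 100.0 : 31.6

Element Rl pattern (n=1): 0.3636 : 0.6364
Rubidium pattern (n=1): 0.7220 : 0.2780
Convolve the two distributions (both contribute in 2-u steps):
  M: 0.3636×0.7220 = 0.262519
  M+2: 0.3636×0.2780 + 0.6364×0.7220 = 0.560562
  M+4: 0.6364×0.2780 = 0.176919
Scale to base peak (0.560562) = 100: 46.8 : 100.0 : 31.6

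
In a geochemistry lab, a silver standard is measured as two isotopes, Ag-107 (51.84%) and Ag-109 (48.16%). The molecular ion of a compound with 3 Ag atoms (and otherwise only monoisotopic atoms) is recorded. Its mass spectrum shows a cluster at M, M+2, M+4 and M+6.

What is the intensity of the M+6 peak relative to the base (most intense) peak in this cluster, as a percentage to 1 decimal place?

28.8%

(0.5184 + 0.4816)^3 gives M 0.1393, M+2 0.3883, M+4 0.3607, M+6 0.1117; the largest is M+2.
P(M+2) = C(3,1) × 0.5184^2 × 0.4816^1 = 3 × 0.26873856 × 0.4816 = 0.388273 (base)
P(M+6) = C(3,3) × 0.5184^0 × 0.4816^3 = 1 × 1.0000 × 0.11170161 = 0.111702
Relative intensity = 0.111702 / 0.388273 × 100 = 28.8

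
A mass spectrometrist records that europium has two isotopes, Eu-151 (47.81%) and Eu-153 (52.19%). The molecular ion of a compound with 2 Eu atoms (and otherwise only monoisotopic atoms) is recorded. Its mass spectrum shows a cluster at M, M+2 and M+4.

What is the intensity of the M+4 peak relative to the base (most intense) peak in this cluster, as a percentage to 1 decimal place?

54.6%

(0.4781 + 0.5219)^2 gives M 0.2286, M+2 0.4990, M+4 0.2724; the largest is M+2.
P(M+2) = C(2,1) × 0.4781^1 × 0.5219^1 = 2 × 0.4781 × 0.5219 = 0.499041 (base)
P(M+4) = C(2,2) × 0.4781^0 × 0.5219^2 = 1 × 1.0000 × 0.27237961 = 0.272380
Relative intensity = 0.272380 / 0.499041 × 100 = 54.6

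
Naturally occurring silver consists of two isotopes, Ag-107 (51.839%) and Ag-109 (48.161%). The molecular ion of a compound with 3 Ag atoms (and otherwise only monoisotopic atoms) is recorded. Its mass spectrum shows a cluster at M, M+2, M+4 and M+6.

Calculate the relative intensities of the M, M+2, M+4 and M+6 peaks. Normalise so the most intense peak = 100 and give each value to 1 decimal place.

Expanding (0.51839 + 0.48161)^3:
P(M) = 0.51839^3 = 0.139306
P(M+2) = 3 × 0.51839^2 × 0.48161^1 = 0.388267
P(M+4) = 3 × 0.51839^1 × 0.48161^2 = 0.360719
P(M+6) = 0.48161^3 = 0.111709
The M+2 peak is largest (0.388267); scaling to 100 gives 35.9 : 100.0 : 92.9 : 28.8.

35.9 : 100.0 : 92.9 : 28.8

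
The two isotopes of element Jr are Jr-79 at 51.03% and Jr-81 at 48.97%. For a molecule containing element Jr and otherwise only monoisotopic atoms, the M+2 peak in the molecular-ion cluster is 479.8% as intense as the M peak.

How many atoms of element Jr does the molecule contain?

With n Jr atoms, P(M+2)/P(M) = C(n,1)·p^(n−1)q / p^n = n·q/p = n · 0.4897/0.5103.
n = 4.798 × 0.5103/0.4897 = 5.00 ≈ 5

5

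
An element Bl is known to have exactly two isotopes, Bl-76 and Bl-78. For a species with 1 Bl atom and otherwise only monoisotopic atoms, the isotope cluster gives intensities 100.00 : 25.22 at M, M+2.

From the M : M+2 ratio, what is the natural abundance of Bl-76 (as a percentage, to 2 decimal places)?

If p is the fraction of Bl that is Bl-76, then I(M+2)/I(M) = [C(1,1)·p^0·(1−p)] / p^1 = 1·(1−p)/p = 25.22/100.00 = 0.2522
(1−p)/p = 0.2522/1 = 0.2522  ⇒  p = 1/(1 + 0.2522) = 0.7986
Bl-76: 79.86%, Bl-78: 20.14%.

79.86%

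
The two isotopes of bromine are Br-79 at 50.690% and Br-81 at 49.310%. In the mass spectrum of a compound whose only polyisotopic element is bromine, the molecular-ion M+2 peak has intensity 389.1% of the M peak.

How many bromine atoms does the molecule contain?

With n Br atoms, P(M+2)/P(M) = C(n,1)·p^(n−1)q / p^n = n·q/p = n · 0.49310/0.50690.
n = 3.891 × 0.50690/0.49310 = 4.00 ≈ 4

4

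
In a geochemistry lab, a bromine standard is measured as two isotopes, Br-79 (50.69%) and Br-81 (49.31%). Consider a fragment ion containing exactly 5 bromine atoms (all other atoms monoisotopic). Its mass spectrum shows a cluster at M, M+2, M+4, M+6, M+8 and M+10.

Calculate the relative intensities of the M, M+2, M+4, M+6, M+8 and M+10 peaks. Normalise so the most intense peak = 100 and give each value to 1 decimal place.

The 5 Br atoms are independent, so intensities follow the terms of (0.5069 + 0.4931)^5.
P(M) = 0.5069^5 = 0.033467
P(M+2) = 5 × 0.5069^4 × 0.4931^1 = 0.162777
P(M+4) = 10 × 0.5069^3 × 0.4931^2 = 0.316692
P(M+6) = 10 × 0.5069^2 × 0.4931^3 = 0.308070
P(M+8) = 5 × 0.5069^1 × 0.4931^4 = 0.149842
P(M+10) = 0.4931^5 = 0.029152
The M+4 peak is largest (0.316692); scaling to 100 gives 10.6 : 51.4 : 100.0 : 97.3 : 47.3 : 9.2.

10.6 : 51.4 : 100.0 : 97.3 : 47.3 : 9.2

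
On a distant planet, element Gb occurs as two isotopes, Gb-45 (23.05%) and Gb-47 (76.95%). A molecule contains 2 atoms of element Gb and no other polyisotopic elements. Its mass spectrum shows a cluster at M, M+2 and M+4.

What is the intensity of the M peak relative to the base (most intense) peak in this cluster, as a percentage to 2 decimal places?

8.97%

(0.2305 + 0.7695)^2 gives M 0.0531, M+2 0.3547, M+4 0.5921; the largest is M+4.
P(M+4) = C(2,2) × 0.2305^0 × 0.7695^2 = 1 × 1.0000 × 0.59213025 = 0.592130 (base)
P(M) = C(2,0) × 0.2305^2 × 0.7695^0 = 1 × 0.05313025 × 1.0000 = 0.053130
Relative intensity = 0.053130 / 0.592130 × 100 = 8.97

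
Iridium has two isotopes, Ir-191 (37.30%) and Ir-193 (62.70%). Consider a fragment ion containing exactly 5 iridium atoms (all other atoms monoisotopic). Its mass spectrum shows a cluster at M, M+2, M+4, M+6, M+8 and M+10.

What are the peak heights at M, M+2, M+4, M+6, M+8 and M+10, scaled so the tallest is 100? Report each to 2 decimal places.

Each Ir atom is independently Ir-191 (p = 0.3730) or Ir-193 (q = 0.6270); the cluster is the binomial expansion (p + q)^5.
P(M) = 0.3730^5 = 0.007220
P(M+2) = 5 × 0.3730^4 × 0.6270^1 = 0.060684
P(M+4) = 10 × 0.3730^3 × 0.6270^2 = 0.204015
P(M+6) = 10 × 0.3730^2 × 0.6270^3 = 0.342942
P(M+8) = 5 × 0.3730^1 × 0.6270^4 = 0.288237
P(M+10) = 0.6270^5 = 0.096903
The M+6 peak is largest (0.342942); scaling to 100 gives 2.11 : 17.70 : 59.49 : 100.00 : 84.05 : 28.26.

2.11 : 17.70 : 59.49 : 100.00 : 84.05 : 28.26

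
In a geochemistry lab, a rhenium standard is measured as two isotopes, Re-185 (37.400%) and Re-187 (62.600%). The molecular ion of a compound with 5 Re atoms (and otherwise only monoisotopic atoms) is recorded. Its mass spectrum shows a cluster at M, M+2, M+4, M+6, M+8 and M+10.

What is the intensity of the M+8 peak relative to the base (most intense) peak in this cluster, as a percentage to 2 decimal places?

Term probabilities: M 0.0073, M+2 0.0612, M+4 0.2050, M+6 0.3431, M+8 0.2872, M+10 0.0961. Base peak = M+6.
P(M+6) = C(5,3) × 0.37400^2 × 0.62600^3 = 10 × 0.139876 × 0.24531438 = 0.343136 (base)
P(M+8) = C(5,4) × 0.37400^1 × 0.62600^4 = 5 × 0.3740 × 0.1535668 = 0.287170
Relative intensity = 0.287170 / 0.343136 × 100 = 83.69

83.69%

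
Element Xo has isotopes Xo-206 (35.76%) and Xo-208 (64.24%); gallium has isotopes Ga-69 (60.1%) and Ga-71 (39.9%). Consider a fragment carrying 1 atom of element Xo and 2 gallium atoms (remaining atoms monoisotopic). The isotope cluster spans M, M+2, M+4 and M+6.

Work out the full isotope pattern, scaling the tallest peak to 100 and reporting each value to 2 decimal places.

32.01 : 100.00 : 90.46 : 25.34

Element Xo pattern (n=1): 0.3576 : 0.6424
Gallium pattern (n=2): 0.361201 : 0.479598 : 0.159201
Convolve the two distributions (both contribute in 2-u steps):
  M: 0.3576×0.361201 = 0.129165
  M+2: 0.3576×0.479598 + 0.6424×0.361201 = 0.403540
  M+4: 0.3576×0.159201 + 0.6424×0.479598 = 0.365024
  M+6: 0.6424×0.159201 = 0.102271
Scale to base peak (0.403540) = 100: 32.01 : 100.00 : 90.46 : 25.34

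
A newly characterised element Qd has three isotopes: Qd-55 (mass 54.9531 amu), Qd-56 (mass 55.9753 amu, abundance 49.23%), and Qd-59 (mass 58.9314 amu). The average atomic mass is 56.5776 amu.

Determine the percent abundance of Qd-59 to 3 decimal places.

Let x and y be the fractions of Qd-55 and Qd-59. Then x + y = 1 − 0.4923 = 0.5077 and 54.9531x + 58.9314y = 56.5776 − 0.4923×55.9753 = 29.02095981.
Substituting: 54.9531x + 58.9314(0.5077 − x) = 29.02095981
(54.9531 − 58.9314)x = -0.89851197  ⇒  x = 0.22585, y = 0.28185
Qd-55: 22.585%, Qd-59: 28.185%.

28.185%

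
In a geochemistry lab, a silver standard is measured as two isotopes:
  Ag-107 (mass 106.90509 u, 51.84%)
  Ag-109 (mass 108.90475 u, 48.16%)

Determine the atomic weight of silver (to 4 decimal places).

107.8681 u

Average mass = Σ (abundance × isotope mass) = 0.5184 × 106.90509 + 0.4816 × 108.90475
= 55.419599 + 52.448528 = 107.868127 u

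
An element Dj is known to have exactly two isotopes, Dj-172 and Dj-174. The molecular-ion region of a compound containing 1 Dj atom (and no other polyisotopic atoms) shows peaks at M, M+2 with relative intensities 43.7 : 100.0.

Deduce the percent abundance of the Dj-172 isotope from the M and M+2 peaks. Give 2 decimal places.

30.41%

Write p for the Dj-172 fraction. I(M+2)/I(M) = [C(1,1)·p^0·(1−p)] / p^1 = 1·(1−p)/p = 100.0/43.7 = 2.2883
(1−p)/p = 2.2883/1 = 2.2883  ⇒  p = 1/(1 + 2.2883) = 0.3041
Dj-172: 30.41%, Dj-174: 69.59%.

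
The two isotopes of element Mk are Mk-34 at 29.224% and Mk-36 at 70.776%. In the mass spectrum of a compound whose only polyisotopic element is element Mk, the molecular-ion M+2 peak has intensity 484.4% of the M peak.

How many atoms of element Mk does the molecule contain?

2

With n Mk atoms, P(M+2)/P(M) = C(n,1)·p^(n−1)q / p^n = n·q/p = n · 0.70776/0.29224.
n = 4.844 × 0.29224/0.70776 = 2.00 ≈ 2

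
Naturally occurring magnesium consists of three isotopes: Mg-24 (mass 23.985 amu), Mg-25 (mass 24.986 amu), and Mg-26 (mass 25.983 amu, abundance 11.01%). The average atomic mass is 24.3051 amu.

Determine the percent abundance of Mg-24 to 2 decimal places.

The remaining 88.99% is split between Mg-24 (fraction x) and Mg-25 (fraction 0.8899 − x).
Substituting: 23.985x + 24.986(0.8899 − x) = 21.4443717
(23.985 − 24.986)x = -0.7906697  ⇒  x = 0.78988, y = 0.10002
Mg-24: 78.99%, Mg-25: 10.00%.

78.99%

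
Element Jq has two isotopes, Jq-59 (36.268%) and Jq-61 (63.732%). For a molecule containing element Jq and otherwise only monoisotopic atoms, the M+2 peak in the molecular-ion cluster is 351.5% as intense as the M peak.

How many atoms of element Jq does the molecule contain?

2

For n independent Jq atoms, I(M+2)/I(M) = n · (abundance Jq-61) / (abundance Jq-59) = n · 0.63732/0.36268.
n = 3.515 × 0.36268/0.63732 = 2.00 ≈ 2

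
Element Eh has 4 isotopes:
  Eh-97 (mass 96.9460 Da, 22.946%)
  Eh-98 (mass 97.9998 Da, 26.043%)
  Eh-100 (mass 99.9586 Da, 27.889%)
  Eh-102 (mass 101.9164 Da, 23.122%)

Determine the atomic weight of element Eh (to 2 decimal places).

Ar = Σ fᵢ·mᵢ = 0.22946 × 96.9460 + 0.26043 × 97.9998 + 0.27889 × 99.9586 + 0.23122 × 101.9164
= 22.24523 + 25.52209 + 27.87745 + 23.56511 = 99.20988 Da

99.21 Da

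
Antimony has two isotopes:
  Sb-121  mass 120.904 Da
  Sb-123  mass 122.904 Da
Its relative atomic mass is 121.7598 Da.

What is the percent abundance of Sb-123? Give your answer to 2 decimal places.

42.79%

With x = fraction of Sb-121 (so Sb-123 is 1 − x):
120.904·x + 122.904·(1 − x) = 121.7598
(120.904 − 122.904)·x = 121.7598 − 122.904
x = -1.1442 / -2.000 = 0.57210 → 57.21% Sb-121, 42.79% Sb-123.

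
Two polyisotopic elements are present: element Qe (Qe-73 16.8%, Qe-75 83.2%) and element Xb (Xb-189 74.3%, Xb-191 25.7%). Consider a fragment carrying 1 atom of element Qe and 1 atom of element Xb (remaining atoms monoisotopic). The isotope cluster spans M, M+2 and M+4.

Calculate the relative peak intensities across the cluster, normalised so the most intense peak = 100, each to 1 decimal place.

18.9 : 100.0 : 32.3

Element Qe pattern (n=1): 0.1680 : 0.8320
Element Xb pattern (n=1): 0.7430 : 0.2570
Convolve the two distributions (both contribute in 2-u steps):
  M: 0.1680×0.7430 = 0.124824
  M+2: 0.1680×0.2570 + 0.8320×0.7430 = 0.661352
  M+4: 0.8320×0.2570 = 0.213824
Scale to base peak (0.661352) = 100: 18.9 : 100.0 : 32.3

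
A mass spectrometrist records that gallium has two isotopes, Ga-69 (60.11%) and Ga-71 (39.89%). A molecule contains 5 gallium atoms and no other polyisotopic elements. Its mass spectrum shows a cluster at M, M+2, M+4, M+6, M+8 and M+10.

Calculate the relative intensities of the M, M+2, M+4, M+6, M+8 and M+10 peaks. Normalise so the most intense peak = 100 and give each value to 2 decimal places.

The 5 Ga atoms are independent, so intensities follow the terms of (0.6011 + 0.3989)^5.
P(M) = 0.6011^5 = 0.078475
P(M+2) = 5 × 0.6011^4 × 0.3989^1 = 0.260388
P(M+4) = 10 × 0.6011^3 × 0.3989^2 = 0.345596
P(M+6) = 10 × 0.6011^2 × 0.3989^3 = 0.229343
P(M+8) = 5 × 0.6011^1 × 0.3989^4 = 0.076098
P(M+10) = 0.3989^5 = 0.010100
The M+4 peak is largest (0.345596); scaling to 100 gives 22.71 : 75.34 : 100.00 : 66.36 : 22.02 : 2.92.

22.71 : 75.34 : 100.00 : 66.36 : 22.02 : 2.92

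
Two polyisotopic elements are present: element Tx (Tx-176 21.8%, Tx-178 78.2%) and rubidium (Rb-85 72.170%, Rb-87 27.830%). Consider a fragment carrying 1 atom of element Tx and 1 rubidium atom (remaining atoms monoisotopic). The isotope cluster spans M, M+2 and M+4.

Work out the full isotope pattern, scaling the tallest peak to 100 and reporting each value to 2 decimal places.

25.17 : 100.00 : 34.82

Element Tx pattern (n=1): 0.2180 : 0.7820
Rubidium pattern (n=1): 0.7217 : 0.2783
Convolve the two distributions (both contribute in 2-u steps):
  M: 0.2180×0.7217 = 0.157331
  M+2: 0.2180×0.2783 + 0.7820×0.7217 = 0.625039
  M+4: 0.7820×0.2783 = 0.217631
Scale to base peak (0.625039) = 100: 25.17 : 100.00 : 34.82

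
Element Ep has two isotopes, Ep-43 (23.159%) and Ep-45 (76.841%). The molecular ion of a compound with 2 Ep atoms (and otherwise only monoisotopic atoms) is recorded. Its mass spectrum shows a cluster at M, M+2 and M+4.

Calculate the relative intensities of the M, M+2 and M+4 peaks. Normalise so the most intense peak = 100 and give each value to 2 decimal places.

9.08 : 60.28 : 100.00

The 2 Ep atoms are independent, so intensities follow the terms of (0.23159 + 0.76841)^2.
P(M) = 0.23159^2 = 0.053634
P(M+2) = 2 × 0.23159^1 × 0.76841^1 = 0.355912
P(M+4) = 0.76841^2 = 0.590454
The M+4 peak is largest (0.590454); scaling to 100 gives 9.08 : 60.28 : 100.00.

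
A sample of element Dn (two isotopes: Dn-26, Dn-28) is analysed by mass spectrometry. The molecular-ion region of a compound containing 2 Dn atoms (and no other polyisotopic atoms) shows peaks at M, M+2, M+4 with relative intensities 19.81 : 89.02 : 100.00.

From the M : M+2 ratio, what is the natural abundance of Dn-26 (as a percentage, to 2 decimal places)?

Let p = fractional abundance of Dn-26. I(M+2)/I(M) = [C(2,1)·p^1·(1−p)] / p^2 = 2·(1−p)/p = 89.02/19.81 = 4.4937
(1−p)/p = 4.4937/2 = 2.2468  ⇒  p = 1/(1 + 2.2468) = 0.3080
Dn-26: 30.80%, Dn-28: 69.20%.

30.80%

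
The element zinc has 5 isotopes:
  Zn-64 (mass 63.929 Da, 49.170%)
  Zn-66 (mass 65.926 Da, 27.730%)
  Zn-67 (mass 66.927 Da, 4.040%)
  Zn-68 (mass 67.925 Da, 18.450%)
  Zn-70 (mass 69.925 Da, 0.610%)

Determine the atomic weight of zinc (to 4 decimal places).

65.3777 Da

The abundance-weighted mean is 0.49170 × 63.929 + 0.27730 × 65.926 + 0.04040 × 66.927 + 0.18450 × 67.925 + 0.00610 × 69.925
= 31.43389 + 18.28128 + 2.70385 + 12.53216 + 0.42654 = 65.37772 Da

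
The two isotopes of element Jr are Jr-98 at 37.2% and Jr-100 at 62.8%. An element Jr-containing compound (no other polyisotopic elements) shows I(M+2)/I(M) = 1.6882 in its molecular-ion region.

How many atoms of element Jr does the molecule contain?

The M+2/M ratio from n Jr atoms is n · q/p = n · 0.628/0.372.
n = 1.6882 × 0.372/0.628 = 1.00 ≈ 1

1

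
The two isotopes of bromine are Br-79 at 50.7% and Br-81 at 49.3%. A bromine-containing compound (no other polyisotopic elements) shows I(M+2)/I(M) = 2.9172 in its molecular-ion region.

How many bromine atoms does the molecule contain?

For n independent Br atoms, I(M+2)/I(M) = n · (abundance Br-81) / (abundance Br-79) = n · 0.493/0.507.
n = 2.9172 × 0.507/0.493 = 3.00 ≈ 3

3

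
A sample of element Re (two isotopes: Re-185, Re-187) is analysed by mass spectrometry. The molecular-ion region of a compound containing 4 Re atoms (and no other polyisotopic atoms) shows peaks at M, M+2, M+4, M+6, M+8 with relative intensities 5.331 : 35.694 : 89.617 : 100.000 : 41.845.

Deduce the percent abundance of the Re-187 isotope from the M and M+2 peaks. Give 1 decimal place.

62.6%

If p is the fraction of Re that is Re-185, then I(M+2)/I(M) = [C(4,1)·p^3·(1−p)] / p^4 = 4·(1−p)/p = 35.694/5.331 = 6.6956
(1−p)/p = 6.6956/4 = 1.6739  ⇒  p = 1/(1 + 1.6739) = 0.3740
Re-185: 37.4%, Re-187: 62.6%.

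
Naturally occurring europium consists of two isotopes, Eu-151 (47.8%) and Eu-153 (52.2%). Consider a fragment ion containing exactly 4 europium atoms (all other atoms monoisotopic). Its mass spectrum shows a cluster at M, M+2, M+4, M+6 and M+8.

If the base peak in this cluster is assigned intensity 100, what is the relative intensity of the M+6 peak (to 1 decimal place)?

Term probabilities: M 0.0522, M+2 0.2280, M+4 0.3735, M+6 0.2720, M+8 0.0742. Base peak = M+4.
P(M+4) = C(4,2) × 0.478^2 × 0.522^2 = 6 × 0.228484 × 0.272484 = 0.373549 (base)
P(M+6) = C(4,3) × 0.478^1 × 0.522^3 = 4 × 0.4780 × 0.14223665 = 0.271956
Relative intensity = 0.271956 / 0.373549 × 100 = 72.8

72.8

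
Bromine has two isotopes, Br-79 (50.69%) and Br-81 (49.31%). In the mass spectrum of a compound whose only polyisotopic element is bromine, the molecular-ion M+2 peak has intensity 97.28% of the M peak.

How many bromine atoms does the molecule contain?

With n Br atoms, P(M+2)/P(M) = C(n,1)·p^(n−1)q / p^n = n·q/p = n · 0.4931/0.5069.
n = 0.9728 × 0.5069/0.4931 = 1.00 ≈ 1

1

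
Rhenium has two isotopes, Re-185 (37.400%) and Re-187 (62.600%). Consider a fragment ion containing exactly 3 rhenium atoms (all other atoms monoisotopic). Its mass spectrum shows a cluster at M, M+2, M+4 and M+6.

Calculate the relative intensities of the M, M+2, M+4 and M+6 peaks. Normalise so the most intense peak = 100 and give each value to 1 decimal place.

Expanding (0.37400 + 0.62600)^3:
P(M) = 0.37400^3 = 0.052314
P(M+2) = 3 × 0.37400^2 × 0.62600^1 = 0.262687
P(M+4) = 3 × 0.37400^1 × 0.62600^2 = 0.439685
P(M+6) = 0.62600^3 = 0.245314
The M+4 peak is largest (0.439685); scaling to 100 gives 11.9 : 59.7 : 100.0 : 55.8.

11.9 : 59.7 : 100.0 : 55.8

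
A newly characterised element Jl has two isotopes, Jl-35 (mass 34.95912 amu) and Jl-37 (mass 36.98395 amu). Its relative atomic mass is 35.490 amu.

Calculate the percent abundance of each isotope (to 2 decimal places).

Jl-35: 73.78%, Jl-37: 26.22%

Writing the weighted mean with unknown fraction x of Jl-35:
34.95912·x + 36.98395·(1 − x) = 35.490
(34.95912 − 36.98395)·x = 35.490 − 36.98395
x = -1.49395 / -2.02483 = 0.73782 → 73.78% Jl-35, 26.22% Jl-37.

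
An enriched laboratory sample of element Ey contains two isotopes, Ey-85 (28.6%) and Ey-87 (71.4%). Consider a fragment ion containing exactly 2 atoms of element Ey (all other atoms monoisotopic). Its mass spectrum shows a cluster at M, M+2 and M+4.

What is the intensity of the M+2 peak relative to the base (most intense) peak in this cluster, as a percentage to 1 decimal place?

80.1%

Binomial terms of (0.286 + 0.714)^2: M 0.0818, M+2 0.4084, M+4 0.5098 → M+4 is the base peak.
P(M+4) = C(2,2) × 0.286^0 × 0.714^2 = 1 × 1.0000 × 0.509796 = 0.509796 (base)
P(M+2) = C(2,1) × 0.286^1 × 0.714^1 = 2 × 0.2860 × 0.7140 = 0.408408
Relative intensity = 0.408408 / 0.509796 × 100 = 80.1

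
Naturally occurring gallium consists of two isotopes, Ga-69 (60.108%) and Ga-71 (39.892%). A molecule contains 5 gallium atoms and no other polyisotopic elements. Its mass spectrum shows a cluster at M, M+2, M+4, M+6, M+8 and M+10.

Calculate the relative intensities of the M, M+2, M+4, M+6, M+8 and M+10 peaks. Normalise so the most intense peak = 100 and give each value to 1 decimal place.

Each Ga atom is independently Ga-69 (p = 0.60108) or Ga-71 (q = 0.39892); the cluster is the binomial expansion (p + q)^5.
P(M) = 0.60108^5 = 0.078462
P(M+2) = 5 × 0.60108^4 × 0.39892^1 = 0.260366
P(M+4) = 10 × 0.60108^3 × 0.39892^2 = 0.345596
P(M+6) = 10 × 0.60108^2 × 0.39892^3 = 0.229362
P(M+8) = 5 × 0.60108^1 × 0.39892^4 = 0.076111
P(M+10) = 0.39892^5 = 0.010103
The M+4 peak is largest (0.345596); scaling to 100 gives 22.7 : 75.3 : 100.0 : 66.4 : 22.0 : 2.9.

22.7 : 75.3 : 100.0 : 66.4 : 22.0 : 2.9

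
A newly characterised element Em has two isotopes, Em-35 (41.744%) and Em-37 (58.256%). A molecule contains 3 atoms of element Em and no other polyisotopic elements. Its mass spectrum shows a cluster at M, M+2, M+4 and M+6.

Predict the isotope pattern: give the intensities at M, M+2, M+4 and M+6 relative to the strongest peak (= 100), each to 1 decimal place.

Each Em atom is independently Em-35 (p = 0.41744) or Em-37 (q = 0.58256); the cluster is the binomial expansion (p + q)^3.
P(M) = 0.41744^3 = 0.072741
P(M+2) = 3 × 0.41744^2 × 0.58256^1 = 0.304544
P(M+4) = 3 × 0.41744^1 × 0.58256^2 = 0.425008
P(M+6) = 0.58256^3 = 0.197707
The M+4 peak is largest (0.425008); scaling to 100 gives 17.1 : 71.7 : 100.0 : 46.5.

17.1 : 71.7 : 100.0 : 46.5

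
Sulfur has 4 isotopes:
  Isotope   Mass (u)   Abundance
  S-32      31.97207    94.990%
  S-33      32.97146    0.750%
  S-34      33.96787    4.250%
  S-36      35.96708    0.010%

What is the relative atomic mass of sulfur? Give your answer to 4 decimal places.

Average mass = Σ (abundance × isotope mass) = 0.94990 × 31.97207 + 0.00750 × 32.97146 + 0.04250 × 33.96787 + 0.00010 × 35.96708
= 30.370269 + 0.247286 + 1.443634 + 0.003597 = 32.064786 u

32.0648 u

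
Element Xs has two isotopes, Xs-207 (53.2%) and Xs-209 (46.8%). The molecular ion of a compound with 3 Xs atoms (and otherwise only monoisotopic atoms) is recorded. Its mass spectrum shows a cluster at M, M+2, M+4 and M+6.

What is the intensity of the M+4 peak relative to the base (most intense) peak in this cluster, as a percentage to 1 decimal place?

88.0%

(0.532 + 0.468)^3 gives M 0.1506, M+2 0.3974, M+4 0.3496, M+6 0.1025; the largest is M+2.
P(M+2) = C(3,1) × 0.532^2 × 0.468^1 = 3 × 0.283024 × 0.4680 = 0.397366 (base)
P(M+4) = C(3,2) × 0.532^1 × 0.468^2 = 3 × 0.5320 × 0.219024 = 0.349562
Relative intensity = 0.349562 / 0.397366 × 100 = 88.0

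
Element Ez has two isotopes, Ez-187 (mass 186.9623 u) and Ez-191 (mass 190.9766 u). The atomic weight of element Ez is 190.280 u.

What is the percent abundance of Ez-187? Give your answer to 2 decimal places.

17.35%

Writing the weighted mean with unknown fraction x of Ez-187:
186.9623·x + 190.9766·(1 − x) = 190.280
(186.9623 − 190.9766)·x = 190.280 − 190.9766
x = -0.6966 / -4.0143 = 0.17353 → 17.35% Ez-187, 82.65% Ez-191.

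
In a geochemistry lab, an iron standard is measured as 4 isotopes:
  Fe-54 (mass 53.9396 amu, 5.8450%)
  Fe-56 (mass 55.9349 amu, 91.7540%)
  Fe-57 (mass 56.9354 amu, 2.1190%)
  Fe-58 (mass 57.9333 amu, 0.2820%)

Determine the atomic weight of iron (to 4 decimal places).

55.8451 amu

Weight each isotope mass by its fractional abundance: 0.058450 × 53.9396 + 0.917540 × 55.9349 + 0.021190 × 56.9354 + 0.002820 × 57.9333
= 3.15277 + 51.32251 + 1.20646 + 0.16337 = 55.84511 amu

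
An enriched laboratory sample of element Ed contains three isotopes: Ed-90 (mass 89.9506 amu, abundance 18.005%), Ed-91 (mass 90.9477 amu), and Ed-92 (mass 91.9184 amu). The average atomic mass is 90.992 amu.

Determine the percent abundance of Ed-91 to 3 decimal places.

58.937%

The remaining 81.995% is split between Ed-91 (fraction x) and Ed-92 (fraction 0.81995 − x).
Substituting: 90.9477x + 91.9184(0.81995 − x) = 74.79639447
(90.9477 − 91.9184)x = -0.57209761  ⇒  x = 0.58937, y = 0.23058
Ed-91: 58.937%, Ed-92: 23.058%.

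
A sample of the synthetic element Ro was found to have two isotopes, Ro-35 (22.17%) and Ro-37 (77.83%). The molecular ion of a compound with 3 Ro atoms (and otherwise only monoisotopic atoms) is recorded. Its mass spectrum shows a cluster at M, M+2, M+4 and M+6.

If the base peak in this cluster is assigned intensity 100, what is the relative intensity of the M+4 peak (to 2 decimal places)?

85.46

Term probabilities: M 0.0109, M+2 0.1148, M+4 0.4029, M+6 0.4715. Base peak = M+6.
P(M+6) = C(3,3) × 0.2217^0 × 0.7783^3 = 1 × 1.0000 × 0.47145592 = 0.471456 (base)
P(M+4) = C(3,2) × 0.2217^1 × 0.7783^2 = 3 × 0.2217 × 0.60575089 = 0.402885
Relative intensity = 0.402885 / 0.471456 × 100 = 85.46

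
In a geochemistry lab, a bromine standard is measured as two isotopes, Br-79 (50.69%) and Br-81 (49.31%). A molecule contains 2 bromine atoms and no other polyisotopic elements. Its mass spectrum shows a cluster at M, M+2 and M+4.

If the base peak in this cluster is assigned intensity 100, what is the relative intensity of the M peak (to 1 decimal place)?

51.4

Term probabilities: M 0.2569, M+2 0.4999, M+4 0.2431. Base peak = M+2.
P(M+2) = C(2,1) × 0.5069^1 × 0.4931^1 = 2 × 0.5069 × 0.4931 = 0.499905 (base)
P(M) = C(2,0) × 0.5069^2 × 0.4931^0 = 1 × 0.25694761 × 1.0000 = 0.256948
Relative intensity = 0.256948 / 0.499905 × 100 = 51.4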